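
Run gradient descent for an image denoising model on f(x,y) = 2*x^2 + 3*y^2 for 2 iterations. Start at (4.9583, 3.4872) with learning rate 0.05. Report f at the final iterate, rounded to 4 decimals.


Gradient descent on f(x,y) = 2*x^2 + 3*y^2.
Starting point: (4.9583, 3.4872), alpha = 0.05
Step 1: grad_x = 2*2*4.9583 = 19.8332, grad_y = 2*3*3.4872 = 20.9232
  x_1 = 4.9583 - 0.05*19.8332 = 3.9666
  y_1 = 3.4872 - 0.05*20.9232 = 2.441
Step 2: grad_x = 2*2*3.9666 = 15.8666, grad_y = 2*3*2.441 = 14.6462
  x_2 = 3.9666 - 0.05*15.8666 = 3.1733
  y_2 = 2.441 - 0.05*14.6462 = 1.7087
f(3.1733, 1.7087) = 2*3.1733^2 + 3*1.7087^2 = 28.8991


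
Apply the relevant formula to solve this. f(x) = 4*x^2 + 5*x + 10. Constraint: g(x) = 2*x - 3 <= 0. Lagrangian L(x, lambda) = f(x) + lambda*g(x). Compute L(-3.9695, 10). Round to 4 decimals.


Step 1: Evaluate f(x).
f(-3.9695) = 4*(-3.9695)^2 + 5*(-3.9695) + 10 = 53.1802
Step 2: Evaluate g(x).
g(-3.9695) = 2*-3.9695 - 3 = -10.939
Step 3: Compute Lagrangian.
L = 53.1802 + 10*-10.939 = -56.2098


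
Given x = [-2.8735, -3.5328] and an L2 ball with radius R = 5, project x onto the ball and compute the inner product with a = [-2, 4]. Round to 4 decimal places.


Step 1: Compute ||x|| (intermediates to 6 decimals).
||x|| = sqrt((-2.8735)^2 + (-3.5328)^2) = 4.553864
Step 2: Project.
Since ||x|| <= R, proj = x (no scaling needed).
proj(x) = [-2.8735, -3.5328]
Step 3: Dot product.
a^T * proj(x) = -2*(-2.8735) + 4*(-3.5328) = -8.3842


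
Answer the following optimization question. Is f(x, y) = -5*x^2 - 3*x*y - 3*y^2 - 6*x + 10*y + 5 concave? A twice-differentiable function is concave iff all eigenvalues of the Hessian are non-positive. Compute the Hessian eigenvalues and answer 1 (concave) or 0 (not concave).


The Hessian of f(x,y) = -5*x^2 - 3*x*y - 3*y^2 - 6*x + 10*y + 5 is:
H = [[-10, -3], [-3, -6]]
Trace = -10 - 6 = -16
Determinant = -10*-6 - (-3)^2 = 51
Discriminant = (-16)^2 - 4*51 = 52.0
Eigenvalues: lambda_1 = -11.6056, lambda_2 = -4.3944
The function is concave.

1


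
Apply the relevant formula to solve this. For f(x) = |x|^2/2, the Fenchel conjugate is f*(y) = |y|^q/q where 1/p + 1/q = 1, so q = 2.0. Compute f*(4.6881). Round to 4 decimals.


The conjugate exponent q satisfies 1/p + 1/q = 1.
p = 2, so q = 2/(2 - 1) = 2.0
|y|^q = 4.6881^2.0 = 21.9783
f*(4.6881) = 21.9783 / 2.0 = 10.9891


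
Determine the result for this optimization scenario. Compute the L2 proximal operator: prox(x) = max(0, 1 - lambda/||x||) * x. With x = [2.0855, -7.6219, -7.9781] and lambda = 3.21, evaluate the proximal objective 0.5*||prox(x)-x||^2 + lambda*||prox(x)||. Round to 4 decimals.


Step 1: Compute ||x||.
||x|| = 11.2291
Step 2: Compute scaling factor.
scale = max(0, 1 - 3.21/11.2291) = 0.7141
Step 3: prox(x) = [1.4893, -5.4431, -5.6974]
||prox(x)|| = 8.0191
Step 4: Proximal objective.
0.5*||prox-x||^2 = 5.1521
lambda*||prox|| = 25.7413
Total = 30.8934


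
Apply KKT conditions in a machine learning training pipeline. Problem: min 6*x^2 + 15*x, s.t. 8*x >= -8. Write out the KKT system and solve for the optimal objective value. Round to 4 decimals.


Step 1: Try lambda = 0 (constraint inactive).
x_unc = -15/(2*6) = -1.25
Check: 8*-1.25 = -10.0 < -8 -- violated!
Step 2: Constraint must be active: 8*x = -8
x* = -8/8 = -1.0
lambda = (2*6*(-1.0) + 15)/8 = 0.375
Step 3: Compute optimal value.
f(x*) = 6*(-1.0)^2 + 15*(-1.0) = -9.0


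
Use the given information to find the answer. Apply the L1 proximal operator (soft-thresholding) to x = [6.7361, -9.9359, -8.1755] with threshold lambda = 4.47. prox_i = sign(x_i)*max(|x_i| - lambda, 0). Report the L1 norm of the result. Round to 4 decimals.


Soft-thresholding with lambda = 4.47:
prox(6.7361) = sign(6.7361)*max(|6.7361| - 4.47, 0) = 2.2661
prox(-9.9359) = sign(-9.9359)*max(|-9.9359| - 4.47, 0) = -5.4659
prox(-8.1755) = sign(-8.1755)*max(|-8.1755| - 4.47, 0) = -3.7055
prox(x) = [2.2661, -5.4659, -3.7055]
||prox(x)||_1 = 2.2661 + 5.4659 + 3.7055 = 11.4375


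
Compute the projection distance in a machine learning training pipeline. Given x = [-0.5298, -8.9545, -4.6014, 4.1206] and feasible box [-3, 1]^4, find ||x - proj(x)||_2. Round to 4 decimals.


Project each component onto [-3, 1].
clip(-0.5298) = -0.5298, clip(-8.9545) = -3.0, clip(-4.6014) = -3.0, clip(4.1206) = 1.0
Projection = [-0.5298, -3.0, -3.0, 1.0]
Squared diffs: [0.0, 35.4561, 2.5645, 9.7381]
Distance = sqrt(47.7587) = 6.9108


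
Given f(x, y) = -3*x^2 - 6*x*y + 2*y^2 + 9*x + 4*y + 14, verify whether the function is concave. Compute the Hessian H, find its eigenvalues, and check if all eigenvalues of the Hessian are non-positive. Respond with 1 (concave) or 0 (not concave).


The Hessian of f(x,y) = -3*x^2 - 6*x*y + 2*y^2 + 9*x + 4*y + 14 is:
H = [[-6, -6], [-6, 4]]
Trace = -6 + 4 = -2
Determinant = -6*4 - (-6)^2 = -60
Discriminant = (-2)^2 - 4*-60 = 244.0
Eigenvalues: lambda_1 = -8.8102, lambda_2 = 6.8102
The function is not concave.

0


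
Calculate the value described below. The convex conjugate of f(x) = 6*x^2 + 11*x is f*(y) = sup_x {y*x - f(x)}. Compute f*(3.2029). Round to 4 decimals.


f*(y) = sup_x {y*x - a*x^2 - b*x} = sup_x {(y-b)*x - a*x^2}
FOC: (y - b) - 2a*x = 0 => x* = (y - b)/(2a)
x* = (3.2029 - 11)/(2*6) = -0.6498
f*(3.2029) = (y-b)^2/(4a) = (3.2029 - 11)^2/(4*6)
= 60.7948/24 = 2.5331


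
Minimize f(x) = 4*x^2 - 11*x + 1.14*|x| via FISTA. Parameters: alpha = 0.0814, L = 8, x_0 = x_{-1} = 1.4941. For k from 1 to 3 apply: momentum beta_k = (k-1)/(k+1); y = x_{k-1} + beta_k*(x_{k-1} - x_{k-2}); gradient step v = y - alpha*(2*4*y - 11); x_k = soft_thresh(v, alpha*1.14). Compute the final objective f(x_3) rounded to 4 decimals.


FISTA on f(x) = 4*x^2 - 11*x + 1.14*|x|
L = 8, alpha = 0.0814
Iteration 1: beta = 0.0, y = 1.4941 + 0.0*(1.4941 - 1.4941) = 1.4941
  grad(y) = 0.9528, v = y - alpha*grad = 1.4165
  prox(v) = soft_thresh(1.4165, 0.0928) = 1.3237
Iteration 2: beta = 0.3333, y = 1.3237 + 0.3333*(1.3237 - 1.4941) = 1.267
  grad(y) = -0.8643, v = y - alpha*grad = 1.3373
  prox(v) = soft_thresh(1.3373, 0.0928) = 1.2445
Iteration 3: beta = 0.5, y = 1.2445 + 0.5*(1.2445 - 1.3237) = 1.2049
  grad(y) = -1.3607, v = y - alpha*grad = 1.3157
  prox(v) = soft_thresh(1.3157, 0.0928) = 1.2229
f(x_3) = 4*1.2229^2 - 11*1.2229 + 1.14*|1.2229| = -6.0759


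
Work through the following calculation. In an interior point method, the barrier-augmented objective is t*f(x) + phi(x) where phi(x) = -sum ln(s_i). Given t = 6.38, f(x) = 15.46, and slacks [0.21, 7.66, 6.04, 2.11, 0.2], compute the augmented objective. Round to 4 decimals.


Step 1: Compute log-barrier.
ln values: [-1.5606, 2.036, 1.7984, 0.7467, -1.6094]
phi = -(-1.5606 + 2.036 + 1.7984 + 0.7467 - 1.6094) = -1.411
Step 2: Compute augmented objective.
t*f(x) = 6.38*15.46 = 98.6348
Total = 98.6348 - 1.411 = 97.2238


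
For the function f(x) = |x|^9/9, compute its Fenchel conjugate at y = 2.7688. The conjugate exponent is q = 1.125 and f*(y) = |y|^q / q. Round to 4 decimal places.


The conjugate exponent q satisfies 1/p + 1/q = 1.
p = 9, so q = 9/(9 - 1) = 1.125
|y|^q = 2.7688^1.125 = 3.1447
f*(2.7688) = 3.1447 / 1.125 = 2.7953


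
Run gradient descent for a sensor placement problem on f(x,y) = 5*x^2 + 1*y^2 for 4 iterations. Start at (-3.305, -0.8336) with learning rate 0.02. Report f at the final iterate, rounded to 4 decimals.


Gradient descent on f(x,y) = 5*x^2 + 1*y^2.
Starting point: (-3.305, -0.8336), alpha = 0.02
Step 1: grad_x = 2*5*-3.305 = -33.05, grad_y = 2*1*-0.8336 = -1.6672
  x_1 = -3.305 - 0.02*-33.05 = -2.644
  y_1 = -0.8336 - 0.02*-1.6672 = -0.8003
Step 2: grad_x = 2*5*-2.644 = -26.44, grad_y = 2*1*-0.8003 = -1.6005
  x_2 = -2.644 - 0.02*-26.44 = -2.1152
  y_2 = -0.8003 - 0.02*-1.6005 = -0.7682
Step 3: grad_x = 2*5*-2.1152 = -21.152, grad_y = 2*1*-0.7682 = -1.5365
  x_3 = -2.1152 - 0.02*-21.152 = -1.6922
  y_3 = -0.7682 - 0.02*-1.5365 = -0.7375
Step 4: grad_x = 2*5*-1.6922 = -16.9216, grad_y = 2*1*-0.7375 = -1.475
  x_4 = -1.6922 - 0.02*-16.9216 = -1.3537
  y_4 = -0.7375 - 0.02*-1.475 = -0.708
f(-1.3537, -0.708) = 5*(-1.3537)^2 + 1*(-0.708)^2 = 9.6642


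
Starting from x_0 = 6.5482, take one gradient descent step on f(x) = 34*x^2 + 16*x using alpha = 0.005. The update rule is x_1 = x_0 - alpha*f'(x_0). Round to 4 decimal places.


We compute the gradient at x_0 and apply the update.
f'(x) = 68*x + 16
f'(6.5482) = 68*6.5482 + 16 = 461.2776
x_1 = 6.5482 - 0.005*461.2776 = 4.2418


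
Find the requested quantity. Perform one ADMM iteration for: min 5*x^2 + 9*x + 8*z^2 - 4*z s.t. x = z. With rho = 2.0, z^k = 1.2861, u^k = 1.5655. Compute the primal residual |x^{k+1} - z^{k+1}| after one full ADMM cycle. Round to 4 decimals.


ADMM iteration with rho = 2.0, z^k = 1.2861, u^k = 1.5655
Step 1: x-update.
Minimize 5*x^2 + 9*x + (2.0/2)*(x - 1.2861 + 1.5655)^2
FOC: (2*5 + 2.0)*x = -9 + 2.0*(1.2861 - 1.5655)
x^{k+1} = -0.7966
Step 2: z-update.
Minimize 8*z^2 - 4*z + (2.0/2)*(-0.7966 - z + 1.5655)^2
FOC: (2*8 + 2.0)*z = 4 + 2.0*(-0.7966 + 1.5655)
z^{k+1} = 0.3077
Step 3: u-update.
u^{k+1} = 1.5655 - 0.7966 - 0.3077 = 0.4613
Step 4: Primal residual = |-0.7966 - 0.3077| = 1.1042


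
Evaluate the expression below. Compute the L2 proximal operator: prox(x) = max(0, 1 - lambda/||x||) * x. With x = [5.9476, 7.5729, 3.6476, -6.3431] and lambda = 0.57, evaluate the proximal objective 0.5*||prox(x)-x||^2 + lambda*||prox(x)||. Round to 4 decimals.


Step 1: Compute ||x||.
||x|| = 12.0939
Step 2: Compute scaling factor.
scale = max(0, 1 - 0.57/12.0939) = 0.9529
Step 3: prox(x) = [5.6673, 7.216, 3.4757, -6.0441]
||prox(x)|| = 11.5239
Step 4: Proximal objective.
0.5*||prox-x||^2 = 0.1625
lambda*||prox|| = 6.5686
Total = 6.7311


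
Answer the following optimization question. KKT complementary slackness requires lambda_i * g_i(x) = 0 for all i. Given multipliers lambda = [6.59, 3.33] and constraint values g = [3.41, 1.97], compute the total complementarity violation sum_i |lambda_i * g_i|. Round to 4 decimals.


KKT complementary slackness check:
lambda_1 * g_1 = 6.59 * 3.41 = 22.4719
lambda_2 * g_2 = 3.33 * 1.97 = 6.5601
Total violation = 22.4719 + 6.5601 = 29.032


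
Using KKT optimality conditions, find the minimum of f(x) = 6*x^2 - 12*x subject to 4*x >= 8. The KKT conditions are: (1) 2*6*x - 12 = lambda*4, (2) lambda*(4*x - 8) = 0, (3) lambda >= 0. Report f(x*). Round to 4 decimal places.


Step 1: Try lambda = 0 (constraint inactive).
x_unc = 12/(2*6) = 1.0
Check: 4*1.0 = 4.0 < 8 -- violated!
Step 2: Constraint must be active: 4*x = 8
x* = 8/4 = 2.0
lambda = (2*6*2.0 - 12)/4 = 3.0
Step 3: Compute optimal value.
f(x*) = 6*2.0^2 - 12*2.0 = 0.0


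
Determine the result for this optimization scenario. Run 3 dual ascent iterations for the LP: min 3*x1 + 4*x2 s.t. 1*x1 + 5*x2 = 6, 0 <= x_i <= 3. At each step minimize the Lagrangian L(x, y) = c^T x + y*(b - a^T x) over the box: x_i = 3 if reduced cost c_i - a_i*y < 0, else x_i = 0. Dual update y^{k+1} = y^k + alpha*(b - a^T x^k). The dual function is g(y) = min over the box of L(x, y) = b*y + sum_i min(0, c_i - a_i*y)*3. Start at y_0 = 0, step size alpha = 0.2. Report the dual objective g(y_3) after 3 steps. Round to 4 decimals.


Dual ascent for LP: min 3*x1 + 4*x2, 1*x1 + 5*x2 = 6, 0 <= x_i <= 3
Step 1: y^k = 0.0, reduced costs: (3.0, 4.0)
  x^k = (0.0, 0.0), subgradient = b - a^T x = 6.0
  y^{k+1} = 0.0 + 0.2*6.0 = 1.2
Step 2: y^k = 1.2, reduced costs: (1.8, -2.0)
  x^k = (0.0, 3.0), subgradient = b - a^T x = -9.0
  y^{k+1} = 1.2 + 0.2*-9.0 = -0.6
Step 3: y^k = -0.6, reduced costs: (3.6, 7.0)
  x^k = (0.0, 0.0), subgradient = b - a^T x = 6.0
  y^{k+1} = -0.6 + 0.2*6.0 = 0.6
Dual objective at y_3 = 0.6: reduced costs (2.4, 1.0), box minimizer x = (0.0, 0.0)
g(y_3) = b*y + (c1 - a1*y)*x1 + (c2 - a2*y)*x2 = 6*0.6 + 2.4*0.0 + 1.0*0.0 = 3.6 + 0.0 + 0.0 = 3.6


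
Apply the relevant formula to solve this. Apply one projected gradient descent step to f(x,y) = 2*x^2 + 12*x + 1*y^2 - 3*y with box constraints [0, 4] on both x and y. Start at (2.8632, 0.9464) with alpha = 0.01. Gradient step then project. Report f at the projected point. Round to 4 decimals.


Step 1: Compute gradient at (2.8632, 0.9464).
grad_x = 2*2*2.8632 + 12 = 23.4528
grad_y = 2*1*0.9464 - 3 = -1.1072
Step 2: Gradient step.
x_raw = 2.8632 - 0.01*23.4528 = 2.6287
y_raw = 0.9464 - 0.01*-1.1072 = 0.9575
Step 3: Project onto [0, 4].
x_proj = clip(2.6287) = 2.6287
y_proj = clip(0.9575) = 0.9575
Step 4: Evaluate f.
f(2.6287, 0.9575) = 43.4082


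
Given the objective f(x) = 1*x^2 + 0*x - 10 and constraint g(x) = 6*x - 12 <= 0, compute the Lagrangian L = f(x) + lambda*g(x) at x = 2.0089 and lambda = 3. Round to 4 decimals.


Step 1: Evaluate f(x).
f(2.0089) = 1*2.0089^2 + 0*2.0089 - 10 = -5.9643
Step 2: Evaluate g(x).
g(2.0089) = 6*2.0089 - 12 = 0.0534
Step 3: Compute Lagrangian.
L = -5.9643 + 3*0.0534 = -5.8041


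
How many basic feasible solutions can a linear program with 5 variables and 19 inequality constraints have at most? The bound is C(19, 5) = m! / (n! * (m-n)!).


Each vertex corresponds to some choice of n active constraints out of m, so the number of vertices is at most C(m, n) = m! / (n!(m-n)!).
m = 19, n = 5
Numerator: 19 * 18 * 17 * 16 * 15
Denominator: 5! = 120
C(19, 5) = 11628


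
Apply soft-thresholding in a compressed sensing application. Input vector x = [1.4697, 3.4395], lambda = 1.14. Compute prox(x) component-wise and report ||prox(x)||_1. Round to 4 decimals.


Soft-thresholding with lambda = 1.14:
prox(1.4697) = sign(1.4697)*max(|1.4697| - 1.14, 0) = 0.3297
prox(3.4395) = sign(3.4395)*max(|3.4395| - 1.14, 0) = 2.2995
prox(x) = [0.3297, 2.2995]
||prox(x)||_1 = 0.3297 + 2.2995 = 2.6292


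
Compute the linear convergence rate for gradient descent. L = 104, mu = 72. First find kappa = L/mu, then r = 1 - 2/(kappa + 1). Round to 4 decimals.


Step 1: Compute the condition number.
kappa = L/mu = 104/72 = 1.4444
Step 2: Compute the convergence rate.
r = 1 - 2/(kappa + 1) = 1 - 2*mu/(L + mu) = (L - mu)/(L + mu) = 32/176 = 0.1818


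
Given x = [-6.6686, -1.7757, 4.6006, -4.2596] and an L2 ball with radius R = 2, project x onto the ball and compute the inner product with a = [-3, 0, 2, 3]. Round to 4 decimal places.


Step 1: Compute ||x|| (intermediates to 6 decimals).
||x|| = sqrt((-6.6686)^2 + (-1.7757)^2 + 4.6006^2 + (-4.2596)^2) = 9.323789
Step 2: Project.
Since ||x|| > R, scale = R/||x|| = 2/9.323789 = 0.214505, proj(x) = scale * x
proj(x) = [-1.430448, -0.380897, 0.986852, -0.913705]
Step 3: Dot product.
a^T * proj(x) = -3*(-1.430448) + 0*(-0.380897) + 2*0.986852 + 3*(-0.913705) = 3.5239


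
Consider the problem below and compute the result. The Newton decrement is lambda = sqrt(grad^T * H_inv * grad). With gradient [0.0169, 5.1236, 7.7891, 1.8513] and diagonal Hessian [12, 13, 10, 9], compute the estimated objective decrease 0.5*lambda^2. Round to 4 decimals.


Step 1: H is diagonal, so H^(-1) * g = [0.0014, 0.3941, 0.7789, 0.2057].
Step 2: g^T H^(-1) g = sum_i g_i^2 / H_ii
  = (0.0169)^2/12 + (5.1236)^2/13 + (7.7891)^2/10 + (1.8513)^2/9
  = 0.0 + 2.0193 + 6.067 + 0.3808 = 8.4672
Step 3: Objective decrease = 0.5 * g^T H^(-1) g = 4.2336


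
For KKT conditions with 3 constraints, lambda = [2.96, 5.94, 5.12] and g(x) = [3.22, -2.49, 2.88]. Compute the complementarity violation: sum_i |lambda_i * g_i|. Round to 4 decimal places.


KKT complementary slackness check:
lambda_1 * g_1 = 2.96 * 3.22 = 9.5312
lambda_2 * g_2 = 5.94 * -2.49 = -14.7906
lambda_3 * g_3 = 5.12 * 2.88 = 14.7456
Total violation = 9.5312 + 14.7906 + 14.7456 = 39.0674


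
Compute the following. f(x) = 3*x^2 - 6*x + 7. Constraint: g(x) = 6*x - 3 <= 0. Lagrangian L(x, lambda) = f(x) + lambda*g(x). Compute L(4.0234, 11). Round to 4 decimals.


Step 1: Evaluate f(x).
f(4.0234) = 3*4.0234^2 - 6*4.0234 + 7 = 31.4228
Step 2: Evaluate g(x).
g(4.0234) = 6*4.0234 - 3 = 21.1404
Step 3: Compute Lagrangian.
L = 31.4228 + 11*21.1404 = 263.9672


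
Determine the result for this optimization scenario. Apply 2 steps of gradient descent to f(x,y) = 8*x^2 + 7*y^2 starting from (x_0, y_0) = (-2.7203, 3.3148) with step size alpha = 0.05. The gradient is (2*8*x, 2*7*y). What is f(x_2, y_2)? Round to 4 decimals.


Gradient descent on f(x,y) = 8*x^2 + 7*y^2.
Starting point: (-2.7203, 3.3148), alpha = 0.05
Step 1: grad_x = 2*8*-2.7203 = -43.5248, grad_y = 2*7*3.3148 = 46.4072
  x_1 = -2.7203 - 0.05*-43.5248 = -0.5441
  y_1 = 3.3148 - 0.05*46.4072 = 0.9944
Step 2: grad_x = 2*8*-0.5441 = -8.705, grad_y = 2*7*0.9944 = 13.9222
  x_2 = -0.5441 - 0.05*-8.705 = -0.1088
  y_2 = 0.9944 - 0.05*13.9222 = 0.2983
f(-0.1088, 0.2983) = 8*(-0.1088)^2 + 7*0.2983^2 = 0.7177


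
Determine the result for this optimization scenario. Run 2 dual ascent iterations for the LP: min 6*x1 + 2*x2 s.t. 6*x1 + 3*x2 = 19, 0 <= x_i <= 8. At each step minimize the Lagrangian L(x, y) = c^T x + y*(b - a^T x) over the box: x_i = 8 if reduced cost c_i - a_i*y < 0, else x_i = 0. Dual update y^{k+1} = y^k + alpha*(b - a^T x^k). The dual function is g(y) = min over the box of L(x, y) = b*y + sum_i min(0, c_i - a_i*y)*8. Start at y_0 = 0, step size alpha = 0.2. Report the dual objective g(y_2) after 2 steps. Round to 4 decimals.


Dual ascent for LP: min 6*x1 + 2*x2, 6*x1 + 3*x2 = 19, 0 <= x_i <= 8
Step 1: y^k = 0.0, reduced costs: (6.0, 2.0)
  x^k = (0.0, 0.0), subgradient = b - a^T x = 19.0
  y^{k+1} = 0.0 + 0.2*19.0 = 3.8
Step 2: y^k = 3.8, reduced costs: (-16.8, -9.4)
  x^k = (8.0, 8.0), subgradient = b - a^T x = -53.0
  y^{k+1} = 3.8 + 0.2*-53.0 = -6.8
Dual objective at y_2 = -6.8: reduced costs (46.8, 22.4), box minimizer x = (0.0, 0.0)
g(y_2) = b*y + (c1 - a1*y)*x1 + (c2 - a2*y)*x2 = 19*(-6.8) + 46.8*0.0 + 22.4*0.0 = -129.2 + 0.0 + 0.0 = -129.2


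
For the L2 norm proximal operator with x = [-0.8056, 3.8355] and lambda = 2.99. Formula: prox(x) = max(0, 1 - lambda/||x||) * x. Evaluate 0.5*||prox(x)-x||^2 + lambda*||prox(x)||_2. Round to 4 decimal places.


Step 1: Compute ||x||.
||x|| = 3.9192
Step 2: Compute scaling factor.
scale = max(0, 1 - 2.99/3.9192) = 0.2371
Step 3: prox(x) = [-0.191, 0.9093]
||prox(x)|| = 0.9292
Step 4: Proximal objective.
0.5*||prox-x||^2 = 4.4701
lambda*||prox|| = 2.7783
Total = 7.2483


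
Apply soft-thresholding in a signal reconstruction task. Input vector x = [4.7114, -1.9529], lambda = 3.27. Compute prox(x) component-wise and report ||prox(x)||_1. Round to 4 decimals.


Soft-thresholding with lambda = 3.27:
prox(4.7114) = sign(4.7114)*max(|4.7114| - 3.27, 0) = 1.4414
prox(-1.9529) = sign(-1.9529)*max(|-1.9529| - 3.27, 0) = 0.0
prox(x) = [1.4414, 0.0]
||prox(x)||_1 = 1.4414 + 0.0 = 1.4414


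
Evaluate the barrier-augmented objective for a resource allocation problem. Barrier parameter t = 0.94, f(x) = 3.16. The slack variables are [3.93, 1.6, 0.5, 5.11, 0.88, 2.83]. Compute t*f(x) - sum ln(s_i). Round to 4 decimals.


Step 1: Compute log-barrier.
ln values: [1.3686, 0.47, -0.6931, 1.6312, -0.1278, 1.0403]
phi = -(1.3686 + 0.47 - 0.6931 + 1.6312 - 0.1278 + 1.0403) = -3.6891
Step 2: Compute augmented objective.
t*f(x) = 0.94*3.16 = 2.9704
Total = 2.9704 - 3.6891 = -0.7187


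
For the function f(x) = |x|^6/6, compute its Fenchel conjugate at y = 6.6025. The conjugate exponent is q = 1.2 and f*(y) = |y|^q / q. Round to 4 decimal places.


The conjugate exponent q satisfies 1/p + 1/q = 1.
p = 6, so q = 6/(6 - 1) = 1.2
|y|^q = 6.6025^1.2 = 9.6305
f*(6.6025) = 9.6305 / 1.2 = 8.0254


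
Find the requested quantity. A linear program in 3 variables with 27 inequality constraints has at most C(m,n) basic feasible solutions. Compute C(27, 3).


Each vertex corresponds to some choice of n active constraints out of m, so the number of vertices is at most C(m, n) = m! / (n!(m-n)!).
m = 27, n = 3
Numerator: 27 * 26 * 25
Denominator: 3! = 6
C(27, 3) = 2925


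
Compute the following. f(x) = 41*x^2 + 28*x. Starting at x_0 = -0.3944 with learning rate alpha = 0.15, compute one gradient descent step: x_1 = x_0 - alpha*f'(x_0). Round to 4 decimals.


We compute the gradient at x_0 and apply the update.
f'(x) = 82*x + 28
f'(-0.3944) = 82*-0.3944 + 28 = -4.3408
x_1 = -0.3944 - 0.15*-4.3408 = 0.2567


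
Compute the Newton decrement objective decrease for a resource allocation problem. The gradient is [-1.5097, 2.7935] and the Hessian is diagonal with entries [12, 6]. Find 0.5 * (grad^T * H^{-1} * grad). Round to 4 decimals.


Step 1: H is diagonal, so H^(-1) * g = [-0.1258, 0.4656].
Step 2: g^T H^(-1) g = sum_i g_i^2 / H_ii
  = (-1.5097)^2/12 + (2.7935)^2/6
  = 0.1899 + 1.3006 = 1.4905
Step 3: Objective decrease = 0.5 * g^T H^(-1) g = 0.7453


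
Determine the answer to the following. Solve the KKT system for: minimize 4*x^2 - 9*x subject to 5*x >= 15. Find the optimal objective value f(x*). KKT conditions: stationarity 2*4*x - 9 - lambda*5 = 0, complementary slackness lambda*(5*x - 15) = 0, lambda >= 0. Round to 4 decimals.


Step 1: Try lambda = 0 (constraint inactive).
x_unc = 9/(2*4) = 1.125
Check: 5*1.125 = 5.625 < 15 -- violated!
Step 2: Constraint must be active: 5*x = 15
x* = 15/5 = 3.0
lambda = (2*4*3.0 - 9)/5 = 3.0
Step 3: Compute optimal value.
f(x*) = 4*3.0^2 - 9*3.0 = 9.0


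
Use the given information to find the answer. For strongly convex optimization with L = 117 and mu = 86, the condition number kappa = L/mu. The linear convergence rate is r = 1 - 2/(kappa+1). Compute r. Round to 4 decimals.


Step 1: Compute the condition number.
kappa = L/mu = 117/86 = 1.3605
Step 2: Compute the convergence rate.
r = 1 - 2/(kappa + 1) = 1 - 2*mu/(L + mu) = (L - mu)/(L + mu) = 31/203 = 0.1527


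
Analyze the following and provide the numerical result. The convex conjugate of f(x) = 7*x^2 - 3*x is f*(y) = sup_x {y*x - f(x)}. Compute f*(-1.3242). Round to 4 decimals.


f*(y) = sup_x {y*x - a*x^2 - b*x} = sup_x {(y-b)*x - a*x^2}
FOC: (y - b) - 2a*x = 0 => x* = (y - b)/(2a)
x* = (-1.3242 + 3)/(2*7) = 0.1197
f*(-1.3242) = (y-b)^2/(4a) = (-1.3242 + 3)^2/(4*7)
= 2.8083/28 = 0.1003


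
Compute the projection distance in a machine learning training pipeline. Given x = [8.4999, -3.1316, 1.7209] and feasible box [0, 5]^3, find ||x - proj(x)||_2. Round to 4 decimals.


Project each component onto [0, 5].
clip(8.4999) = 5.0, clip(-3.1316) = 0.0, clip(1.7209) = 1.7209
Projection = [5.0, 0.0, 1.7209]
Squared diffs: [12.2493, 9.8069, 0.0]
Distance = sqrt(22.0562) = 4.6964


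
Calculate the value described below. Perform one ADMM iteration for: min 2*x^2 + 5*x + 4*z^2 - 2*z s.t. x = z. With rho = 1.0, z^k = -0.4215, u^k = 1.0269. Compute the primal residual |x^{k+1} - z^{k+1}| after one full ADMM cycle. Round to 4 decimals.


ADMM iteration with rho = 1.0, z^k = -0.4215, u^k = 1.0269
Step 1: x-update.
Minimize 2*x^2 + 5*x + (1.0/2)*(x + 0.4215 + 1.0269)^2
FOC: (2*2 + 1.0)*x = -5 + 1.0*(-0.4215 - 1.0269)
x^{k+1} = -1.2897
Step 2: z-update.
Minimize 4*z^2 - 2*z + (1.0/2)*(-1.2897 - z + 1.0269)^2
FOC: (2*4 + 1.0)*z = 2 + 1.0*(-1.2897 + 1.0269)
z^{k+1} = 0.193
Step 3: u-update.
u^{k+1} = 1.0269 - 1.2897 - 0.193 = -0.4558
Step 4: Primal residual = |-1.2897 - 0.193| = 1.4827


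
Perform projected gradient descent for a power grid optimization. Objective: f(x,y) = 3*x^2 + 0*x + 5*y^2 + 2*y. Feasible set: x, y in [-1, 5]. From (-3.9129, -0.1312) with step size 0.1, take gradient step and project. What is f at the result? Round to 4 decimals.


Step 1: Compute gradient at (-3.9129, -0.1312).
grad_x = 2*3*-3.9129 + 0 = -23.4774
grad_y = 2*5*-0.1312 + 2 = 0.688
Step 2: Gradient step.
x_raw = -3.9129 - 0.1*-23.4774 = -1.5652
y_raw = -0.1312 - 0.1*0.688 = -0.2
Step 3: Project onto [-1, 5].
x_proj = clip(-1.5652) = -1.0
y_proj = clip(-0.2) = -0.2
Step 4: Evaluate f.
f(-1.0, -0.2) = 2.8


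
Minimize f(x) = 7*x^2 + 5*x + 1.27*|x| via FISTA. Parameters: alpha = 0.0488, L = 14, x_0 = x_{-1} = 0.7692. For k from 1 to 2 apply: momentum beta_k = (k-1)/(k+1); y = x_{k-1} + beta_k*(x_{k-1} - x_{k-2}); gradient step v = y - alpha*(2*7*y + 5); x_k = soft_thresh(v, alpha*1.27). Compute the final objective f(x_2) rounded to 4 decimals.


FISTA on f(x) = 7*x^2 + 5*x + 1.27*|x|
L = 14, alpha = 0.0488
Iteration 1: beta = 0.0, y = 0.7692 + 0.0*(0.7692 - 0.7692) = 0.7692
  grad(y) = 15.7688, v = y - alpha*grad = -0.0003
  prox(v) = soft_thresh(-0.0003, 0.062) = 0.0
Iteration 2: beta = 0.3333, y = 0.0 + 0.3333*(0.0 - 0.7692) = -0.2564
  grad(y) = 1.4104, v = y - alpha*grad = -0.3252
  prox(v) = soft_thresh(-0.3252, 0.062) = -0.2633
f(x_2) = 7*(-0.2633)^2 + 5*(-0.2633) + 1.27*|-0.2633| = -0.4968


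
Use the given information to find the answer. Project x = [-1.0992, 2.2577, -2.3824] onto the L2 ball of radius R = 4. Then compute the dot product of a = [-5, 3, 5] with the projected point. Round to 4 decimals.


Step 1: Compute ||x|| (intermediates to 6 decimals).
||x|| = sqrt((-1.0992)^2 + 2.2577^2 + (-2.3824)^2) = 3.461399
Step 2: Project.
Since ||x|| <= R, proj = x (no scaling needed).
proj(x) = [-1.0992, 2.2577, -2.3824]
Step 3: Dot product.
a^T * proj(x) = -5*(-1.0992) + 3*2.2577 + 5*(-2.3824) = 0.3571


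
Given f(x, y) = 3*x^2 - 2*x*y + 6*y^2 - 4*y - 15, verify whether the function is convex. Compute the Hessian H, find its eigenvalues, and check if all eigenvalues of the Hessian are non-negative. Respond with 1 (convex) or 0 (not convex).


The Hessian of f(x,y) = 3*x^2 - 2*x*y + 6*y^2 - 4*y - 15 is:
H = [[6, -2], [-2, 12]]
Trace = 6 + 12 = 18
Determinant = 6*12 - (-2)^2 = 68
Discriminant = (18)^2 - 4*68 = 52.0
Eigenvalues: lambda_1 = 5.3944, lambda_2 = 12.6056
The function is convex.

1


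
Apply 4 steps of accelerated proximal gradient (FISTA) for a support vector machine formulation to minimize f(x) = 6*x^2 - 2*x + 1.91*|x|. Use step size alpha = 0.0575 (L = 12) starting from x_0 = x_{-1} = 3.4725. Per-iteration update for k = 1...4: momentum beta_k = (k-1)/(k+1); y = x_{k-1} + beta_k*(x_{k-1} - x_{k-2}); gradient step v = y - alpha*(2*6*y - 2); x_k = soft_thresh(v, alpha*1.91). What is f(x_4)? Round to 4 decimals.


FISTA on f(x) = 6*x^2 - 2*x + 1.91*|x|
L = 12, alpha = 0.0575
Iteration 1: beta = 0.0, y = 3.4725 + 0.0*(3.4725 - 3.4725) = 3.4725
  grad(y) = 39.67, v = y - alpha*grad = 1.1915
  prox(v) = soft_thresh(1.1915, 0.1098) = 1.0817
Iteration 2: beta = 0.3333, y = 1.0817 + 0.3333*(1.0817 - 3.4725) = 0.2847
  grad(y) = 1.4164, v = y - alpha*grad = 0.2033
  prox(v) = soft_thresh(0.2033, 0.1098) = 0.0934
Iteration 3: beta = 0.5, y = 0.0934 + 0.5*(0.0934 - 1.0817) = -0.4007
  grad(y) = -6.8081, v = y - alpha*grad = -0.0092
  prox(v) = soft_thresh(-0.0092, 0.1098) = 0.0
Iteration 4: beta = 0.6, y = 0.0 + 0.6*(0.0 - 0.0934) = -0.0561
  grad(y) = -2.6727, v = y - alpha*grad = 0.0976
  prox(v) = soft_thresh(0.0976, 0.1098) = 0.0
f(x_4) = 6*0.0^2 - 2*0.0 + 1.91*|0.0| = 0.0


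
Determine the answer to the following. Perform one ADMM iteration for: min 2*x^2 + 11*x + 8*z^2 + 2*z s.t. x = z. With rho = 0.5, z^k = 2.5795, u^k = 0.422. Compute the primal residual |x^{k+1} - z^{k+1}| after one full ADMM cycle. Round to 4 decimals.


ADMM iteration with rho = 0.5, z^k = 2.5795, u^k = 0.422
Step 1: x-update.
Minimize 2*x^2 + 11*x + (0.5/2)*(x - 2.5795 + 0.422)^2
FOC: (2*2 + 0.5)*x = -11 + 0.5*(2.5795 - 0.422)
x^{k+1} = -2.2047
Step 2: z-update.
Minimize 8*z^2 + 2*z + (0.5/2)*(-2.2047 - z + 0.422)^2
FOC: (2*8 + 0.5)*z = -2 + 0.5*(-2.2047 + 0.422)
z^{k+1} = -0.1752
Step 3: u-update.
u^{k+1} = 0.422 - 2.2047 + 0.1752 = -1.6075
Step 4: Primal residual = |-2.2047 + 0.1752| = 2.0295


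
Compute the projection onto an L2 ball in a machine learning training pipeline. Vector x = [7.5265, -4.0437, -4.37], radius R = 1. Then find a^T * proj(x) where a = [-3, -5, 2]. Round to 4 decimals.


Step 1: Compute ||x|| (intermediates to 6 decimals).
||x|| = sqrt(7.5265^2 + (-4.0437)^2 + (-4.37)^2) = 9.596698
Step 2: Project.
Since ||x|| > R, scale = R/||x|| = 1/9.596698 = 0.104203, proj(x) = scale * x
proj(x) = [0.784284, -0.421366, -0.455367]
Step 3: Dot product.
a^T * proj(x) = -3*0.784284 - 5*(-0.421366) + 2*(-0.455367) = -1.1568


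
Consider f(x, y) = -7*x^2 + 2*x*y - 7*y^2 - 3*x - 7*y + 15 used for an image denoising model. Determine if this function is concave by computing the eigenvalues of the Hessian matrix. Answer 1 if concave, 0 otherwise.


The Hessian of f(x,y) = -7*x^2 + 2*x*y - 7*y^2 - 3*x - 7*y + 15 is:
H = [[-14, 2], [2, -14]]
Trace = -14 - 14 = -28
Determinant = -14*-14 - (2)^2 = 192
Discriminant = (-28)^2 - 4*192 = 16.0
Eigenvalues: lambda_1 = -16.0, lambda_2 = -12.0
The function is concave.

1


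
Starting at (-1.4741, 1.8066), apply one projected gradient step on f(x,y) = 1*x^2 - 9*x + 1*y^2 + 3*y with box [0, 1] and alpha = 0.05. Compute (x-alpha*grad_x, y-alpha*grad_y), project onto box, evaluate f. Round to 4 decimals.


Step 1: Compute gradient at (-1.4741, 1.8066).
grad_x = 2*1*-1.4741 - 9 = -11.9482
grad_y = 2*1*1.8066 + 3 = 6.6132
Step 2: Gradient step.
x_raw = -1.4741 - 0.05*-11.9482 = -0.8767
y_raw = 1.8066 - 0.05*6.6132 = 1.4759
Step 3: Project onto [0, 1].
x_proj = clip(-0.8767) = 0.0
y_proj = clip(1.4759) = 1.0
Step 4: Evaluate f.
f(0.0, 1.0) = 4.0


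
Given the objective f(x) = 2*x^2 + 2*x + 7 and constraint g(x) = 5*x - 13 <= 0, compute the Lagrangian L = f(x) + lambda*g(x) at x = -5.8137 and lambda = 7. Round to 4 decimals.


Step 1: Evaluate f(x).
f(-5.8137) = 2*(-5.8137)^2 + 2*(-5.8137) + 7 = 62.9708
Step 2: Evaluate g(x).
g(-5.8137) = 5*-5.8137 - 13 = -42.0685
Step 3: Compute Lagrangian.
L = 62.9708 + 7*-42.0685 = -231.5087


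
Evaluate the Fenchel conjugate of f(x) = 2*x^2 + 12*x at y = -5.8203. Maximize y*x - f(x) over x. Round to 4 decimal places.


f*(y) = sup_x {y*x - a*x^2 - b*x} = sup_x {(y-b)*x - a*x^2}
FOC: (y - b) - 2a*x = 0 => x* = (y - b)/(2a)
x* = (-5.8203 - 12)/(2*2) = -4.4551
f*(-5.8203) = (y-b)^2/(4a) = (-5.8203 - 12)^2/(4*2)
= 317.5631/8 = 39.6954


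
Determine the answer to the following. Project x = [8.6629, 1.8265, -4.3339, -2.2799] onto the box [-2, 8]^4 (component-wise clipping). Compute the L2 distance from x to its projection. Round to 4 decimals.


Project each component onto [-2, 8].
clip(8.6629) = 8.0, clip(1.8265) = 1.8265, clip(-4.3339) = -2.0, clip(-2.2799) = -2.0
Projection = [8.0, 1.8265, -2.0, -2.0]
Squared diffs: [0.4394, 0.0, 5.4471, 0.0783]
Distance = sqrt(5.9648) = 2.4423


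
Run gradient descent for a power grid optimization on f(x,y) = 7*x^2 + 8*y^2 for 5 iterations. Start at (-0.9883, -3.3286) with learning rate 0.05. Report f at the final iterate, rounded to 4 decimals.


Gradient descent on f(x,y) = 7*x^2 + 8*y^2.
Starting point: (-0.9883, -3.3286), alpha = 0.05
Step 1: grad_x = 2*7*-0.9883 = -13.8362, grad_y = 2*8*-3.3286 = -53.2576
  x_1 = -0.9883 - 0.05*-13.8362 = -0.2965
  y_1 = -3.3286 - 0.05*-53.2576 = -0.6657
Step 2: grad_x = 2*7*-0.2965 = -4.1509, grad_y = 2*8*-0.6657 = -10.6515
  x_2 = -0.2965 - 0.05*-4.1509 = -0.0889
  y_2 = -0.6657 - 0.05*-10.6515 = -0.1331
Step 3: grad_x = 2*7*-0.0889 = -1.2453, grad_y = 2*8*-0.1331 = -2.1303
  x_3 = -0.0889 - 0.05*-1.2453 = -0.0267
  y_3 = -0.1331 - 0.05*-2.1303 = -0.0266
Step 4: grad_x = 2*7*-0.0267 = -0.3736, grad_y = 2*8*-0.0266 = -0.4261
  x_4 = -0.0267 - 0.05*-0.3736 = -0.008
  y_4 = -0.0266 - 0.05*-0.4261 = -0.0053
Step 5: grad_x = 2*7*-0.008 = -0.1121, grad_y = 2*8*-0.0053 = -0.0852
  x_5 = -0.008 - 0.05*-0.1121 = -0.0024
  y_5 = -0.0053 - 0.05*-0.0852 = -0.0011
f(-0.0024, -0.0011) = 7*(-0.0024)^2 + 8*(-0.0011)^2 = 0.0


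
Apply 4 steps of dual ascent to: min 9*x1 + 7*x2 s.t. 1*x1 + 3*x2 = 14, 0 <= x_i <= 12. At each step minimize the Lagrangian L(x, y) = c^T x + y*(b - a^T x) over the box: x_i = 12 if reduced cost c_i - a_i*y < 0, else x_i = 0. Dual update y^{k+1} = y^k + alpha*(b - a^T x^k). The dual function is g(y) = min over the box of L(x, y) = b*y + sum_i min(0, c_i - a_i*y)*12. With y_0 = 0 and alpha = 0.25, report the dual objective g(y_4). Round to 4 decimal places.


Dual ascent for LP: min 9*x1 + 7*x2, 1*x1 + 3*x2 = 14, 0 <= x_i <= 12
Step 1: y^k = 0.0, reduced costs: (9.0, 7.0)
  x^k = (0.0, 0.0), subgradient = b - a^T x = 14.0
  y^{k+1} = 0.0 + 0.25*14.0 = 3.5
Step 2: y^k = 3.5, reduced costs: (5.5, -3.5)
  x^k = (0.0, 12.0), subgradient = b - a^T x = -22.0
  y^{k+1} = 3.5 + 0.25*-22.0 = -2.0
Step 3: y^k = -2.0, reduced costs: (11.0, 13.0)
  x^k = (0.0, 0.0), subgradient = b - a^T x = 14.0
  y^{k+1} = -2.0 + 0.25*14.0 = 1.5
Step 4: y^k = 1.5, reduced costs: (7.5, 2.5)
  x^k = (0.0, 0.0), subgradient = b - a^T x = 14.0
  y^{k+1} = 1.5 + 0.25*14.0 = 5.0
Dual objective at y_4 = 5.0: reduced costs (4.0, -8.0), box minimizer x = (0.0, 12.0)
g(y_4) = b*y + (c1 - a1*y)*x1 + (c2 - a2*y)*x2 = 14*5.0 + 4.0*0.0 + (-8.0)*12.0 = 70.0 + 0.0 - 96.0 = -26.0


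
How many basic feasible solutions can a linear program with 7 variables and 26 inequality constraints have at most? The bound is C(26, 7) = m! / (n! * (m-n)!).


Each vertex corresponds to some choice of n active constraints out of m, so the number of vertices is at most C(m, n) = m! / (n!(m-n)!).
m = 26, n = 7
Numerator: 26 * 25 * 24 * 23 * 22 * 21 * 20
Denominator: 7! = 5040
C(26, 7) = 657800


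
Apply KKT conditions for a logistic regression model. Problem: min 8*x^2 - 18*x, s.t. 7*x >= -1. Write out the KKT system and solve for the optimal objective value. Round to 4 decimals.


Step 1: Try lambda = 0 (constraint inactive).
Stationarity: 2*8*x - 18 = 0
x* = 18/(2*8) = 1.125
Check constraint: 7*1.125 = 7.875 >= -1 -- satisfied.
Step 2: Compute optimal value.
f(x*) = 8*1.125^2 - 18*1.125 = -10.125


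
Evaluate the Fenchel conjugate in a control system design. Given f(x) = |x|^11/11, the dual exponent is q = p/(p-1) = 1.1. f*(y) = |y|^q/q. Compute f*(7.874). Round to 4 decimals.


The conjugate exponent q satisfies 1/p + 1/q = 1.
p = 11, so q = 11/(11 - 1) = 1.1
|y|^q = 7.874^1.1 = 9.6787
f*(7.874) = 9.6787 / 1.1 = 8.7988


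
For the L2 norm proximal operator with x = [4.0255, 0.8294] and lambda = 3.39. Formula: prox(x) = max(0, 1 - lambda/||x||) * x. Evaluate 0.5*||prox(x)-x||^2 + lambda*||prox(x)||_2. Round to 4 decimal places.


Step 1: Compute ||x||.
||x|| = 4.1101
Step 2: Compute scaling factor.
scale = max(0, 1 - 3.39/4.1101) = 0.1752
Step 3: prox(x) = [0.7052, 0.1453]
||prox(x)|| = 0.7201
Step 4: Proximal objective.
0.5*||prox-x||^2 = 5.7461
lambda*||prox|| = 2.4411
Total = 8.187


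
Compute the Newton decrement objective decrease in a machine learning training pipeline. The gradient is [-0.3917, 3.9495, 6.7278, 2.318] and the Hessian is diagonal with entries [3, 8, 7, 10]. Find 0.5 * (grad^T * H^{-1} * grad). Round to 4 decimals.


Step 1: H is diagonal, so H^(-1) * g = [-0.1306, 0.4937, 0.9611, 0.2318].
Step 2: g^T H^(-1) g = sum_i g_i^2 / H_ii
  = (-0.3917)^2/3 + (3.9495)^2/8 + (6.7278)^2/7 + (2.318)^2/10
  = 0.0511 + 1.9498 + 6.4662 + 0.5373 = 9.0045
Step 3: Objective decrease = 0.5 * g^T H^(-1) g = 4.5022


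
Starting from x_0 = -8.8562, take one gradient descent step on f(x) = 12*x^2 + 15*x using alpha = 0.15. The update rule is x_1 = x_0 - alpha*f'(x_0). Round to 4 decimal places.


We compute the gradient at x_0 and apply the update.
f'(x) = 24*x + 15
f'(-8.8562) = 24*-8.8562 + 15 = -197.5488
x_1 = -8.8562 - 0.15*-197.5488 = 20.7761


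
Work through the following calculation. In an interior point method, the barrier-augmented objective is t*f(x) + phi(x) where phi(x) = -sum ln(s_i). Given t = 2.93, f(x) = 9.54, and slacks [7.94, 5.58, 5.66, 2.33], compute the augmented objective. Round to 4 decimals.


Step 1: Compute log-barrier.
ln values: [2.0719, 1.7192, 1.7334, 0.8459]
phi = -(2.0719 + 1.7192 + 1.7334 + 0.8459) = -6.3704
Step 2: Compute augmented objective.
t*f(x) = 2.93*9.54 = 27.9522
Total = 27.9522 - 6.3704 = 21.5818


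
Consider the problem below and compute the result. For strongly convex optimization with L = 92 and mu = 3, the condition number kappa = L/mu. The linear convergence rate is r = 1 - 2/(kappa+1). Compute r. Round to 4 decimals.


Step 1: Compute the condition number.
kappa = L/mu = 92/3 = 30.6667
Step 2: Compute the convergence rate.
r = 1 - 2/(kappa + 1) = 1 - 2*mu/(L + mu) = (L - mu)/(L + mu) = 89/95 = 0.9368


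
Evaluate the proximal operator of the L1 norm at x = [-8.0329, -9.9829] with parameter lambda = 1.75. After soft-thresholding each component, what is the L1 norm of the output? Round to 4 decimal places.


Soft-thresholding with lambda = 1.75:
prox(-8.0329) = sign(-8.0329)*max(|-8.0329| - 1.75, 0) = -6.2829
prox(-9.9829) = sign(-9.9829)*max(|-9.9829| - 1.75, 0) = -8.2329
prox(x) = [-6.2829, -8.2329]
||prox(x)||_1 = 6.2829 + 8.2329 = 14.5158


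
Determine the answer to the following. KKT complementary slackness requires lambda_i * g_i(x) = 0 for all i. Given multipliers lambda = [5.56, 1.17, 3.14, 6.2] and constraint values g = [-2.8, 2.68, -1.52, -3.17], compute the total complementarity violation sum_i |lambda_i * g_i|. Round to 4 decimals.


KKT complementary slackness check:
lambda_1 * g_1 = 5.56 * -2.8 = -15.568
lambda_2 * g_2 = 1.17 * 2.68 = 3.1356
lambda_3 * g_3 = 3.14 * -1.52 = -4.7728
lambda_4 * g_4 = 6.2 * -3.17 = -19.654
Total violation = 15.568 + 3.1356 + 4.7728 + 19.654 = 43.1304


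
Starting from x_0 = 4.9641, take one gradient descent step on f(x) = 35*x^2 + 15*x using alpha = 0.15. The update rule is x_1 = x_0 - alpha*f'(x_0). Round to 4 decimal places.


We compute the gradient at x_0 and apply the update.
f'(x) = 70*x + 15
f'(4.9641) = 70*4.9641 + 15 = 362.487
x_1 = 4.9641 - 0.15*362.487 = -49.409


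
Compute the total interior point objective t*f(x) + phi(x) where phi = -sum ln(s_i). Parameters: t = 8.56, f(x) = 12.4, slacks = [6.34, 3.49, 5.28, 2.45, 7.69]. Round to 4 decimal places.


Step 1: Compute log-barrier.
ln values: [1.8469, 1.2499, 1.6639, 0.8961, 2.0399]
phi = -(1.8469 + 1.2499 + 1.6639 + 0.8961 + 2.0399) = -7.6967
Step 2: Compute augmented objective.
t*f(x) = 8.56*12.4 = 106.144
Total = 106.144 - 7.6967 = 98.4473


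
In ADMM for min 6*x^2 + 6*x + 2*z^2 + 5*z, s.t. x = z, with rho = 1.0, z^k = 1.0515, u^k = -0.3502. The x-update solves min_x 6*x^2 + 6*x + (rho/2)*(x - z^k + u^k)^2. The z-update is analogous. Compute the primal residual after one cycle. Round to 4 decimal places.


ADMM iteration with rho = 1.0, z^k = 1.0515, u^k = -0.3502
Step 1: x-update.
Minimize 6*x^2 + 6*x + (1.0/2)*(x - 1.0515 - 0.3502)^2
FOC: (2*6 + 1.0)*x = -6 + 1.0*(1.0515 + 0.3502)
x^{k+1} = -0.3537
Step 2: z-update.
Minimize 2*z^2 + 5*z + (1.0/2)*(-0.3537 - z - 0.3502)^2
FOC: (2*2 + 1.0)*z = -5 + 1.0*(-0.3537 - 0.3502)
z^{k+1} = -1.1408
Step 3: u-update.
u^{k+1} = -0.3502 - 0.3537 + 1.1408 = 0.4369
Step 4: Primal residual = |-0.3537 + 1.1408| = 0.7871


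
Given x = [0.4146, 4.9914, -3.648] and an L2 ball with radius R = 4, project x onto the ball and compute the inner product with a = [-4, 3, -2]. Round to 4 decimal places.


Step 1: Compute ||x|| (intermediates to 6 decimals).
||x|| = sqrt(0.4146^2 + 4.9914^2 + (-3.648)^2) = 6.196279
Step 2: Project.
Since ||x|| > R, scale = R/||x|| = 4/6.196279 = 0.645549, proj(x) = scale * x
proj(x) = [0.267645, 3.222193, -2.354963]
Step 3: Dot product.
a^T * proj(x) = -4*0.267645 + 3*3.222193 - 2*(-2.354963) = 13.3059


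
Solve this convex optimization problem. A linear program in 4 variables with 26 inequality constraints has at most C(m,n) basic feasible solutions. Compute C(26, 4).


Each vertex corresponds to some choice of n active constraints out of m, so the number of vertices is at most C(m, n) = m! / (n!(m-n)!).
m = 26, n = 4
Numerator: 26 * 25 * 24 * 23
Denominator: 4! = 24
C(26, 4) = 14950


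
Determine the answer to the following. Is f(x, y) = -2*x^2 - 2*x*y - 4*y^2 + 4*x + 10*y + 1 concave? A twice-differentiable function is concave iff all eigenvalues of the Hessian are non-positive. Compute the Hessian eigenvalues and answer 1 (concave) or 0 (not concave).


The Hessian of f(x,y) = -2*x^2 - 2*x*y - 4*y^2 + 4*x + 10*y + 1 is:
H = [[-4, -2], [-2, -8]]
Trace = -4 - 8 = -12
Determinant = -4*-8 - (-2)^2 = 28
Discriminant = (-12)^2 - 4*28 = 32.0
Eigenvalues: lambda_1 = -8.8284, lambda_2 = -3.1716
The function is concave.

1


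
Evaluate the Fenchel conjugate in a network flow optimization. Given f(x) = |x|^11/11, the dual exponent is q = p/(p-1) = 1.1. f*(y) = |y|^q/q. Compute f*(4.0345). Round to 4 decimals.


The conjugate exponent q satisfies 1/p + 1/q = 1.
p = 11, so q = 11/(11 - 1) = 1.1
|y|^q = 4.0345^1.1 = 4.6384
f*(4.0345) = 4.6384 / 1.1 = 4.2167
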